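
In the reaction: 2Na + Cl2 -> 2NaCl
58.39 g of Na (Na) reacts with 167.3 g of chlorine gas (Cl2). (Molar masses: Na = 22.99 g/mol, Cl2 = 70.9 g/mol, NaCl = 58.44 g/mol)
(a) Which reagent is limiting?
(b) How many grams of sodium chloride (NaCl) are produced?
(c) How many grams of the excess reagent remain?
(a) Na, (b) 148.4 g, (c) 77.26 g

Moles of Na = 58.39 g ÷ 22.99 g/mol = 2.5398 mol
Moles of Cl2 = 167.3 g ÷ 70.9 g/mol = 2.35966 mol
Moles ÷ coefficient: Na: 2.5398/2 = 1.27, Cl2: 2.35966/1 = 2.36
(a) Na has the smaller value, so Na is the limiting reagent.
(b) Moles of NaCl = 2.5398 mol Na × (2/2) = 2.5398 mol; mass = 2.5398 mol × 58.44 g/mol = 148.4 g
(c) Cl2 consumed = 2.5398 × (1/2) = 1.2699 mol; remaining = 2.35966 − 1.2699 = 1.08976 mol; mass = 1.08976 mol × 70.9 g/mol = 77.26 g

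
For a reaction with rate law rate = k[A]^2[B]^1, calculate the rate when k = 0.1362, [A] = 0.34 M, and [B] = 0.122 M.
0.001921 M/s

rate = k·[A]^2·[B]^1 = 0.1362·(0.34)^2·(0.122)^1 = 0.1362·0.1156·0.122 = 0.001921 M/s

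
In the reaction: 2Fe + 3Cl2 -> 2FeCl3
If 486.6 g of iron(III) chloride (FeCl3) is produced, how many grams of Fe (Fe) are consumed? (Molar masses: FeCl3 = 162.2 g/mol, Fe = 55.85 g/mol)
Moles of FeCl3 = 486.6 g ÷ 162.2 g/mol = 3 mol
Mole ratio: 2 mol Fe / 2 mol FeCl3
Moles of Fe = 3 × (2/2) = 3 mol
Mass of Fe = 3 mol × 55.85 g/mol = 167.6 g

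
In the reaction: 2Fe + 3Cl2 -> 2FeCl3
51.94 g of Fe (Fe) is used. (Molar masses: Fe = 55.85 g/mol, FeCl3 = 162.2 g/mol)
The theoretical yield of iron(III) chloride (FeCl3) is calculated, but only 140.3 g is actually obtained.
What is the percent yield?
Moles of Fe = 51.94 g ÷ 55.85 g/mol = 0.929991 mol
Mole ratio: 2 mol FeCl3 / 2 mol Fe
Moles of FeCl3 = 0.929991 × (2/2) = 0.929991 mol
Theoretical yield = 0.929991 mol × 162.2 g/mol = 150.84 g
Actual yield = 140.3 g
Percent yield = (140.3 / 150.84) × 100% = 93.0%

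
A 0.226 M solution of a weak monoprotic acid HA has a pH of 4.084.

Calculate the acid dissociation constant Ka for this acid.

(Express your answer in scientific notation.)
K_a = 3.01e-08

[H⁺] = 10^(−pH) = 10^(−4.084) = 8.241e-05 M. For HA ⇌ H⁺ + A⁻, Ka = x²/(C − x) = (8.241e-05)²/(0.226 − 8.241e-05) = 3.01e-08.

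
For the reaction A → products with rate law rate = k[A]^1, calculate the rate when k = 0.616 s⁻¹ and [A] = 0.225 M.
0.1386 M/s

rate = k·[A]^1 = 0.616·(0.225)^1 = 0.616·0.225 = 0.1386 M/s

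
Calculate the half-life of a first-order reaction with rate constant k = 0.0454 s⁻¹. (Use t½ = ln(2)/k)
15.27 s

t½ = ln(2)/k = 0.6931/0.0454 = 15.27 s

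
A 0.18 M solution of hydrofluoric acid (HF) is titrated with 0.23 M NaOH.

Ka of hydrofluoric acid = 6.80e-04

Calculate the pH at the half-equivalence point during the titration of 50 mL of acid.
pH = pKa = 3.17

At the half-equivalence point, [HA] = [A⁻], so by Henderson–Hasselbalch pH = pKa + log(1) = pKa.
pKa = −log(6.80e-04) = 3.17.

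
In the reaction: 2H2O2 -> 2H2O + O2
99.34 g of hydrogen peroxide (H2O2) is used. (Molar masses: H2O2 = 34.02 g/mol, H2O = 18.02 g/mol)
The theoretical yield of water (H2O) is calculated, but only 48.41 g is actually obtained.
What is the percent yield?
Moles of H2O2 = 99.34 g ÷ 34.02 g/mol = 2.92005 mol
Mole ratio: 2 mol H2O / 2 mol H2O2
Moles of H2O = 2.92005 × (2/2) = 2.92005 mol
Theoretical yield = 2.92005 mol × 18.02 g/mol = 52.619 g
Actual yield = 48.41 g
Percent yield = (48.41 / 52.619) × 100% = 92.0%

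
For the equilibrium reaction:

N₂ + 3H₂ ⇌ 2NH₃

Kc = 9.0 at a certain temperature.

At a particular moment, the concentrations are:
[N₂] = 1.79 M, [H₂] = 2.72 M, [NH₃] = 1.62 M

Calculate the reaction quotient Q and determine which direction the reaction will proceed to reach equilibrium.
Q = 0.073, Q < K, reaction proceeds forward (toward products)

Q = ([NH₃]^2) / ([N₂] × [H₂]^3)
  = ((1.62)^2) / ((1.79)·(2.72)^3) = 2.6244/36.021 = 0.07286
Since Q = 0.07286 < Kc = 9.0, the reaction proceeds forward (toward products) to reach equilibrium.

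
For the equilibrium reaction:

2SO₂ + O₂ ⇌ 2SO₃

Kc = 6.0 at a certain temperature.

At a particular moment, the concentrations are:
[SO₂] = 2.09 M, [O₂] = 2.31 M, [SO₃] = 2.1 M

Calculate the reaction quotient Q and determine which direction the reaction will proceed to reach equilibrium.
Q = 0.437, Q < K, reaction proceeds forward (toward products)

Q = ([SO₃]^2) / ([SO₂]^2 × [O₂])
  = ((2.1)^2) / ((2.09)^2·(2.31)) = 4.41/10.09 = 0.4371
Since Q = 0.4371 < Kc = 6.0, the reaction proceeds forward (toward products) to reach equilibrium.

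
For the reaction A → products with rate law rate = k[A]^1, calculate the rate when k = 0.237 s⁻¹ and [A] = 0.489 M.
0.1159 M/s

rate = k·[A]^1 = 0.237·(0.489)^1 = 0.237·0.489 = 0.1159 M/s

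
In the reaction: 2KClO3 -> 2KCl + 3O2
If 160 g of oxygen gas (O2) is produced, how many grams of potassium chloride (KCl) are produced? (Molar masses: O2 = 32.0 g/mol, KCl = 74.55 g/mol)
Moles of O2 = 160 g ÷ 32.0 g/mol = 5 mol
Mole ratio: 2 mol KCl / 3 mol O2
Moles of KCl = 5 × (2/3) = 3.33333 mol
Mass of KCl = 3.33333 mol × 74.55 g/mol = 248.5 g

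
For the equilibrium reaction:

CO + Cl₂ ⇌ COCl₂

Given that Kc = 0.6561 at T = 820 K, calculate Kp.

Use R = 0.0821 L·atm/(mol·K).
K_p = 0.0097

Δn = (moles gaseous products) − (moles gaseous reactants) = -1
T = 820 K; RT = 0.0821 × 820 = 67.322
Kp = Kc·(RT)^Δn = 0.6561 × (67.322)^-1 = 0.6561 × 0.014854 = 0.0097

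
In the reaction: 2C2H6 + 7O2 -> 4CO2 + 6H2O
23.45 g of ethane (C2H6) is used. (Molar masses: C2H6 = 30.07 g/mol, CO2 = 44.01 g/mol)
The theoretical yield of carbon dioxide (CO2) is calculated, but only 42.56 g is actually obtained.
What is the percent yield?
Moles of C2H6 = 23.45 g ÷ 30.07 g/mol = 0.779847 mol
Mole ratio: 4 mol CO2 / 2 mol C2H6
Moles of CO2 = 0.779847 × (4/2) = 1.55969 mol
Theoretical yield = 1.55969 mol × 44.01 g/mol = 68.642 g
Actual yield = 42.56 g
Percent yield = (42.56 / 68.642) × 100% = 62.0%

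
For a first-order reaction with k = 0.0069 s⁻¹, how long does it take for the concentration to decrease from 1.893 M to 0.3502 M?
244.55 s

From ln[A] = ln[A]₀ - k·t: t = ln([A]₀/[A])/k = ln(1.893/0.3502)/0.0069 = ln(5.4055)/0.0069 = 1.6874/0.0069 = 244.55 s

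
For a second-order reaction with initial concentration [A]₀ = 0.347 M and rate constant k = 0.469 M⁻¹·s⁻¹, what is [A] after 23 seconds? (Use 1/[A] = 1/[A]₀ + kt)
0.0732 M

1/[A] = 1/[A]₀ + k·t = 1/0.347 + (0.469)·(23) = 2.8818 + 10.7870 = 13.6688
[A] = 1/13.6688 = 0.0732 M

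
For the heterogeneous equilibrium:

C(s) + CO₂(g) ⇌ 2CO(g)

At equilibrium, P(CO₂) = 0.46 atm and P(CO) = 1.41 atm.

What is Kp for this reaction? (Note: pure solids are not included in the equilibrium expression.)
K_p = 4.322

Solid C is excluded.
Kp = P(CO)²/P(CO₂) = (1.41)²/0.46 = 1.988/0.46 = 4.322.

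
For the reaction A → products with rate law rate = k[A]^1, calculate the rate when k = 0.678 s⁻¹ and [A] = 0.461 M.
0.3126 M/s

rate = k·[A]^1 = 0.678·(0.461)^1 = 0.678·0.461 = 0.3126 M/s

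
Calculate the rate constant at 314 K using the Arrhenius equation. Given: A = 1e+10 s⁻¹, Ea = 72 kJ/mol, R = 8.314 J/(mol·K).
1.05e-02 s⁻¹

k = A·exp(-Ea/(R·T)) = 1e+10·exp(-72000/(8.314·314)) = 1e+10·exp(-27.5799) = 1e+10·1.0524e-12 = 1.05e-02 s⁻¹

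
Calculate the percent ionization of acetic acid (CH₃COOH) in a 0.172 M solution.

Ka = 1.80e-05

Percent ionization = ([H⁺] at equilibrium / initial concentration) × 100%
Percent ionization = 1.02%

Let x = [H⁺]. Ka = x²/(C - x) ⇒ x² + (1.80e-05)x - (1.80e-05)(0.172) = 0. x = 1.7506e-03. Percent = (1.7506e-03/0.172) × 100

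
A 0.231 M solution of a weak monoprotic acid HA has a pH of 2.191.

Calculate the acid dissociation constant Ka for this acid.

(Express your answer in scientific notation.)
K_a = 1.85e-04

[H⁺] = 10^(−pH) = 10^(−2.191) = 6.442e-03 M. For HA ⇌ H⁺ + A⁻, Ka = x²/(C − x) = (6.442e-03)²/(0.231 − 6.442e-03) = 1.85e-04.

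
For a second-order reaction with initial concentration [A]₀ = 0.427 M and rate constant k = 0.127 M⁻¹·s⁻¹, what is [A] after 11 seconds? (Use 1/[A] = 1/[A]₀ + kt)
0.2675 M

1/[A] = 1/[A]₀ + k·t = 1/0.427 + (0.127)·(11) = 2.3419 + 1.3970 = 3.7389
[A] = 1/3.7389 = 0.2675 M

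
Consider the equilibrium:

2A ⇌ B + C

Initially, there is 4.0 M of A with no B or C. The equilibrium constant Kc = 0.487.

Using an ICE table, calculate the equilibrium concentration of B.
[B] = 1.165 M

ICE: [A] = 4.0 − 2x, [B] = [C] = x.
Kc = x²/(4.0 − 2x)² = 0.487 ⇒ √Kc = x/(4.0 − 2x).
x = √0.487·4.0/(1 + 2√0.487) = 0.69785·4.0/2.3957 = 1.1652.
[B] = x = 1.165 M.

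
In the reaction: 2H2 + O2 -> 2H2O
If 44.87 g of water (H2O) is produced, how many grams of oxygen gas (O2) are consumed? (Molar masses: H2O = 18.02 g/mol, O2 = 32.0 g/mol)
Moles of H2O = 44.87 g ÷ 18.02 g/mol = 2.49001 mol
Mole ratio: 1 mol O2 / 2 mol H2O
Moles of O2 = 2.49001 × (1/2) = 1.24501 mol
Mass of O2 = 1.24501 mol × 32.0 g/mol = 39.84 g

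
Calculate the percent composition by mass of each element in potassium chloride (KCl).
K: 52.45%, Cl: 47.55%

Molar mass of KCl = 74.55 g/mol
% K = (1 × 39.1) / 74.55 × 100% = 39.1 / 74.55 × 100% = 52.45%
% Cl = (1 × 35.45) / 74.55 × 100% = 35.45 / 74.55 × 100% = 47.55%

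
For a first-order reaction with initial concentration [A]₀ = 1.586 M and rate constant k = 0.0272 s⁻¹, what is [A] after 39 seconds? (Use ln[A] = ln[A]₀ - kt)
0.5490 M

ln[A] = ln[A]₀ - k·t = ln(1.586) - (0.0272)·(39) = 0.4612 - 1.0608 = -0.5996
[A] = e^(-0.5996) = 0.5490 M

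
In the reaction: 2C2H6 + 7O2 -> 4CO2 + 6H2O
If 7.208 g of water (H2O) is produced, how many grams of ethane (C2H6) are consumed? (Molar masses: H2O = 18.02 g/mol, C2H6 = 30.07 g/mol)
Moles of H2O = 7.208 g ÷ 18.02 g/mol = 0.4 mol
Mole ratio: 2 mol C2H6 / 6 mol H2O
Moles of C2H6 = 0.4 × (2/6) = 0.133333 mol
Mass of C2H6 = 0.133333 mol × 30.07 g/mol = 4.009 g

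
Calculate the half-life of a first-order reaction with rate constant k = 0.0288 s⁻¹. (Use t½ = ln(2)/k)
24.07 s

t½ = ln(2)/k = 0.6931/0.0288 = 24.07 s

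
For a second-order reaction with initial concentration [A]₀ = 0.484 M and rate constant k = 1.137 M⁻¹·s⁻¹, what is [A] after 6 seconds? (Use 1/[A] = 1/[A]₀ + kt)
0.1125 M

1/[A] = 1/[A]₀ + k·t = 1/0.484 + (1.137)·(6) = 2.0661 + 6.8220 = 8.8881
[A] = 1/8.8881 = 0.1125 M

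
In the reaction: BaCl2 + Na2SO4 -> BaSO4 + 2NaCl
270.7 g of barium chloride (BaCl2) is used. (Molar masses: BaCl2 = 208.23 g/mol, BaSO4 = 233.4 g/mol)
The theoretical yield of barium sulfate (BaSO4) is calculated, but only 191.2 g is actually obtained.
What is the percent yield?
Moles of BaCl2 = 270.7 g ÷ 208.23 g/mol = 1.3 mol
Mole ratio: 1 mol BaSO4 / 1 mol BaCl2
Moles of BaSO4 = 1.3 × (1/1) = 1.3 mol
Theoretical yield = 1.3 mol × 233.4 g/mol = 303.42 g
Actual yield = 191.2 g
Percent yield = (191.2 / 303.42) × 100% = 63.0%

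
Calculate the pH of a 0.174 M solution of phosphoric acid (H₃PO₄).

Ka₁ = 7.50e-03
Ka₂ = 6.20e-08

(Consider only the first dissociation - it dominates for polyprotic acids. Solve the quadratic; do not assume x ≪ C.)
pH = 1.49

x² + Ka₁·x − Ka₁·C = 0 with Ka₁ = 7.50e-03, C = 0.174.
x = (−Ka₁ + √(Ka₁² + 4·Ka₁·C))/2 = 3.2569e-02 M, so pH = 1.49.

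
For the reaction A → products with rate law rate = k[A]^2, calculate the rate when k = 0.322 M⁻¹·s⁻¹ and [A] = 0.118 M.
0.004484 M/s

rate = k·[A]^2 = 0.322·(0.118)^2 = 0.322·0.013924 = 0.004484 M/s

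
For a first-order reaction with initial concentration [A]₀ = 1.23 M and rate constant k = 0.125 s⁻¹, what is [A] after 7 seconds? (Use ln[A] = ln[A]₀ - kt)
0.5127 M

ln[A] = ln[A]₀ - k·t = ln(1.23) - (0.125)·(7) = 0.2070 - 0.8750 = -0.6680
[A] = e^(-0.6680) = 0.5127 M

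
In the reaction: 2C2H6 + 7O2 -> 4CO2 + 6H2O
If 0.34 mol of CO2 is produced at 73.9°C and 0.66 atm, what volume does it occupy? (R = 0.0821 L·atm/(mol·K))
T = 73.9°C + 273.15 = 347.05 K
V = nRT/P = (0.34 × 0.0821 × 347.05) / 0.66
V = 14.68 L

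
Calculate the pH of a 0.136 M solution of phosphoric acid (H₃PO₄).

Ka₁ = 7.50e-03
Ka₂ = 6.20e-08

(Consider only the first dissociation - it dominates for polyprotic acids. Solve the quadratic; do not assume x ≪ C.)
pH = 1.55

x² + Ka₁·x − Ka₁·C = 0 with Ka₁ = 7.50e-03, C = 0.136.
x = (−Ka₁ + √(Ka₁² + 4·Ka₁·C))/2 = 2.8407e-02 M, so pH = 1.55.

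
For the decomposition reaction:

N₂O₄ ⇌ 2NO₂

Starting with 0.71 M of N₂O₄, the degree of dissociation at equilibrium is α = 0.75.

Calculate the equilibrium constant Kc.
K_c = 6.3900

x = α·[A]₀ = 0.75 × 0.71 = 0.5325 M dissociated.
At eq: [N₂O₄] = 0.71 − 0.5325 = 0.1775 M; [NO₂] = 2x = 1.065 M.
Kc = [NO₂]²/[N₂O₄] = (1.065)²/0.1775 = 6.39.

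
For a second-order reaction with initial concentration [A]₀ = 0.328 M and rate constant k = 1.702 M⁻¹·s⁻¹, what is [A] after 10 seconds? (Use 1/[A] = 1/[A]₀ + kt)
0.0498 M

1/[A] = 1/[A]₀ + k·t = 1/0.328 + (1.702)·(10) = 3.0488 + 17.0200 = 20.0688
[A] = 1/20.0688 = 0.0498 M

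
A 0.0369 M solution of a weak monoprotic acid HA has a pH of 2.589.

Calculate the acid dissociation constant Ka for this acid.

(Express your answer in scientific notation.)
K_a = 1.93e-04

[H⁺] = 10^(−pH) = 10^(−2.589) = 2.576e-03 M. For HA ⇌ H⁺ + A⁻, Ka = x²/(C − x) = (2.576e-03)²/(0.0369 − 2.576e-03) = 1.93e-04.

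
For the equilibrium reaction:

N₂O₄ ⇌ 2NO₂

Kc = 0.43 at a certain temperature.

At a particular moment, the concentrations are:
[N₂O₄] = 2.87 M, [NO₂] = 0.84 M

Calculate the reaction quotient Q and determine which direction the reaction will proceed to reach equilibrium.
Q = 0.246, Q < K, reaction proceeds forward (toward products)

Q = ([NO₂]^2) / ([N₂O₄])
  = ((0.84)^2) / ((2.87)) = 0.7056/2.87 = 0.2459
Since Q = 0.2459 < Kc = 0.43, the reaction proceeds forward (toward products) to reach equilibrium.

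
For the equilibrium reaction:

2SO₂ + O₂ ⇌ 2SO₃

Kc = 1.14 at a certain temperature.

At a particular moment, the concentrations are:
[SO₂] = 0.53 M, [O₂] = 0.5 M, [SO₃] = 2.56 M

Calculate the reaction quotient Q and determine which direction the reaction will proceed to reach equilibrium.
Q = 46.661, Q > K, reaction proceeds reverse (toward reactants)

Q = ([SO₃]^2) / ([SO₂]^2 × [O₂])
  = ((2.56)^2) / ((0.53)^2·(0.5)) = 6.5536/0.14045 = 46.66
Since Q = 46.66 > Kc = 1.14, the reaction proceeds reverse (toward reactants) to reach equilibrium.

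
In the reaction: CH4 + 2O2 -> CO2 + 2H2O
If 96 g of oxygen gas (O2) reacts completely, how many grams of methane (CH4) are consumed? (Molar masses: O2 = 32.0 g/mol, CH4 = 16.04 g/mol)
Moles of O2 = 96 g ÷ 32.0 g/mol = 3 mol
Mole ratio: 1 mol CH4 / 2 mol O2
Moles of CH4 = 3 × (1/2) = 1.5 mol
Mass of CH4 = 1.5 mol × 16.04 g/mol = 24.06 g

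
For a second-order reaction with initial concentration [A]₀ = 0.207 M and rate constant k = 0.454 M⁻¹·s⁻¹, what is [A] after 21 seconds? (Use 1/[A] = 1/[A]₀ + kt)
0.0696 M

1/[A] = 1/[A]₀ + k·t = 1/0.207 + (0.454)·(21) = 4.8309 + 9.5340 = 14.3649
[A] = 1/14.3649 = 0.0696 M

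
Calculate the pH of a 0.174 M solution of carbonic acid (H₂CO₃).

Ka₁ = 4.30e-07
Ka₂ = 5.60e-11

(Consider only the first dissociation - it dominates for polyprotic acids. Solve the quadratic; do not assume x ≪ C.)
pH = 3.56

x² + Ka₁·x − Ka₁·C = 0 with Ka₁ = 4.30e-07, C = 0.174.
x = (−Ka₁ + √(Ka₁² + 4·Ka₁·C))/2 = 2.7332e-04 M, so pH = 3.56.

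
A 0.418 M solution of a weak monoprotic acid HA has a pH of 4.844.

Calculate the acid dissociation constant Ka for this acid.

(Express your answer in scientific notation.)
K_a = 4.91e-10

[H⁺] = 10^(−pH) = 10^(−4.844) = 1.432e-05 M. For HA ⇌ H⁺ + A⁻, Ka = x²/(C − x) = (1.432e-05)²/(0.418 − 1.432e-05) = 4.91e-10.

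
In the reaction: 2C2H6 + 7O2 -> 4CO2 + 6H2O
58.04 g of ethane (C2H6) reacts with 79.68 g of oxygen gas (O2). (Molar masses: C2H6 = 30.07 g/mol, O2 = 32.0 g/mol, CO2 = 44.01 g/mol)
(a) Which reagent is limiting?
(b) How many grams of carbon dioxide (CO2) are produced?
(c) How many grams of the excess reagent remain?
(a) O2, (b) 62.62 g, (c) 36.65 g

Moles of C2H6 = 58.04 g ÷ 30.07 g/mol = 1.93016 mol
Moles of O2 = 79.68 g ÷ 32.0 g/mol = 2.49 mol
Moles ÷ coefficient: C2H6: 1.93016/2 = 0.9651, O2: 2.49/7 = 0.3557
(a) O2 has the smaller value, so O2 is the limiting reagent.
(b) Moles of CO2 = 2.49 mol O2 × (4/7) = 1.42286 mol; mass = 1.42286 mol × 44.01 g/mol = 62.62 g
(c) C2H6 consumed = 2.49 × (2/7) = 0.711429 mol; remaining = 1.93016 − 0.711429 = 1.21873 mol; mass = 1.21873 mol × 30.07 g/mol = 36.65 g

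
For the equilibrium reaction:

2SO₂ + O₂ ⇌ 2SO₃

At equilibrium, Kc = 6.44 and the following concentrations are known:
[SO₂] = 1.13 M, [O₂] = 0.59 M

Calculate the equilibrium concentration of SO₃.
[SO₃] = 2.2027 M

Kc = ([SO₃]^2) / ([SO₂]^2 × [O₂]) = 6.44
[SO₃]^2 = Kc · (reactant terms)/(other product terms) = 6.44 · 0.75337 / 1 = 4.8517
[SO₃] = (4.8517)^(1/2) = 2.2027 M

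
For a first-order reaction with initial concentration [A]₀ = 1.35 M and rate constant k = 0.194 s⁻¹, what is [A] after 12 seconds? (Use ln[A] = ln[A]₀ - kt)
0.1316 M

ln[A] = ln[A]₀ - k·t = ln(1.35) - (0.194)·(12) = 0.3001 - 2.3280 = -2.0279
[A] = e^(-2.0279) = 0.1316 M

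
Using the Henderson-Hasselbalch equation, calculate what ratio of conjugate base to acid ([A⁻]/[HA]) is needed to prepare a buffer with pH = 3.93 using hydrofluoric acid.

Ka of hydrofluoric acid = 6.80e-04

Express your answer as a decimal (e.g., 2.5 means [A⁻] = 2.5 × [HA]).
[A⁻]/[HA] = 5.788

pKa = −log(6.80e-04) = 3.1675. pH = pKa + log([A⁻]/[HA]). 3.93 = 3.1675 + log(ratio). log(ratio) = 3.93 − 3.1675 = 0.7625. ratio = 10^(0.7625) = 5.788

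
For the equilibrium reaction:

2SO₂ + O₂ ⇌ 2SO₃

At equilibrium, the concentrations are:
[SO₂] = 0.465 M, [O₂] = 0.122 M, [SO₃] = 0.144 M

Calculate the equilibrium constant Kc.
K_c = 0.7861

Kc = ([SO₃]^2) / ([SO₂]^2 × [O₂])
   = ((0.144)^2) / ((0.465)^2·(0.122))
   = 0.020736 / 0.026379 = 0.7861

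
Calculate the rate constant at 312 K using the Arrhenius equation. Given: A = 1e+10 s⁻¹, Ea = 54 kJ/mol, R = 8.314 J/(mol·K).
9.10e+00 s⁻¹

k = A·exp(-Ea/(R·T)) = 1e+10·exp(-54000/(8.314·312)) = 1e+10·exp(-20.8175) = 1e+10·9.1004e-10 = 9.10e+00 s⁻¹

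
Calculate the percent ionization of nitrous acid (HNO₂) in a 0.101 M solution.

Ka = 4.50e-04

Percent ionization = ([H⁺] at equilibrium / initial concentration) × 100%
Percent ionization = 6.46%

Let x = [H⁺]. Ka = x²/(C - x) ⇒ x² + (4.50e-04)x - (4.50e-04)(0.101) = 0. x = 6.5204e-03. Percent = (6.5204e-03/0.101) × 100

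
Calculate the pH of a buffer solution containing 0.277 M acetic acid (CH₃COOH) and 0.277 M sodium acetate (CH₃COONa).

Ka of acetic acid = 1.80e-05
pH = 4.74

pKa = -log(1.80e-05) = 4.74. pH = pKa + log([A⁻]/[HA]) = 4.74 + log(0.277/0.277)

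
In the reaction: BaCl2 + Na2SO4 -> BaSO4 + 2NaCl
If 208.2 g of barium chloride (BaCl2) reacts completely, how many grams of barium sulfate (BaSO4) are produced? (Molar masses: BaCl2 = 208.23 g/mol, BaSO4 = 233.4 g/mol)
Moles of BaCl2 = 208.2 g ÷ 208.23 g/mol = 0.999856 mol
Mole ratio: 1 mol BaSO4 / 1 mol BaCl2
Moles of BaSO4 = 0.999856 × (1/1) = 0.999856 mol
Mass of BaSO4 = 0.999856 mol × 233.4 g/mol = 233.4 g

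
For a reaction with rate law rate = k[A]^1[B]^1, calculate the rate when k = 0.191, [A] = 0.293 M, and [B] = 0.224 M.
0.01254 M/s

rate = k·[A]^1·[B]^1 = 0.191·(0.293)^1·(0.224)^1 = 0.191·0.293·0.224 = 0.01254 M/s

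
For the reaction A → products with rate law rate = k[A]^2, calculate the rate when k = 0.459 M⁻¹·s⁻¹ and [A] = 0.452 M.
0.09378 M/s

rate = k·[A]^2 = 0.459·(0.452)^2 = 0.459·0.204304 = 0.09378 M/s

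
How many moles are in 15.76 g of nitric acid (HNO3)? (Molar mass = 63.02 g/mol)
Moles = 15.76 g ÷ 63.02 g/mol = 0.2501 mol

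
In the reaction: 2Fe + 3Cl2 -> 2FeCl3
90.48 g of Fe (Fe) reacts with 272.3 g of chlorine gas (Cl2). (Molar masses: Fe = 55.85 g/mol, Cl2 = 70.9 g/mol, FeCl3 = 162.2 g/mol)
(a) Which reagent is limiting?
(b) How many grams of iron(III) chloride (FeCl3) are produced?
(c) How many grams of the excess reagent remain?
(a) Fe, (b) 262.8 g, (c) 100 g

Moles of Fe = 90.48 g ÷ 55.85 g/mol = 1.62005 mol
Moles of Cl2 = 272.3 g ÷ 70.9 g/mol = 3.84062 mol
Moles ÷ coefficient: Fe: 1.62005/2 = 0.81, Cl2: 3.84062/3 = 1.28
(a) Fe has the smaller value, so Fe is the limiting reagent.
(b) Moles of FeCl3 = 1.62005 mol Fe × (2/2) = 1.62005 mol; mass = 1.62005 mol × 162.2 g/mol = 262.8 g
(c) Cl2 consumed = 1.62005 × (3/2) = 2.43008 mol; remaining = 3.84062 − 2.43008 = 1.41054 mol; mass = 1.41054 mol × 70.9 g/mol = 100 g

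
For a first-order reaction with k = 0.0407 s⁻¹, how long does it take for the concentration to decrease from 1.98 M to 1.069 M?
15.14 s

From ln[A] = ln[A]₀ - k·t: t = ln([A]₀/[A])/k = ln(1.98/1.069)/0.0407 = ln(1.8522)/0.0407 = 0.6164/0.0407 = 15.14 s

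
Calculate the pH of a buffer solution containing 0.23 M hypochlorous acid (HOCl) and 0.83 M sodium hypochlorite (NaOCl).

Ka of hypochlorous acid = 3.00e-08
pH = 8.08

pKa = -log(3.00e-08) = 7.52. pH = pKa + log([A⁻]/[HA]) = 7.52 + log(0.83/0.23)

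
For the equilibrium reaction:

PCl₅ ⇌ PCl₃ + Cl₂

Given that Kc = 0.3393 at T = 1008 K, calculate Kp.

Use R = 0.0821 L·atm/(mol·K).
K_p = 28.0794

Δn = (moles gaseous products) − (moles gaseous reactants) = 1
T = 1008 K; RT = 0.0821 × 1008 = 82.7568
Kp = Kc·(RT)^Δn = 0.3393 × (82.7568)^1 = 0.3393 × 82.7568 = 28.0794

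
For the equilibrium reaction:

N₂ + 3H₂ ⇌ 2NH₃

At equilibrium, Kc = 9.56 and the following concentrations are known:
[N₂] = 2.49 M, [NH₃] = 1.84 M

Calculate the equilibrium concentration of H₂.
[H₂] = 0.5220 M

Kc = ([NH₃]^2) / ([N₂] × [H₂]^3) = 9.56
[H₂]^3 = (product terms)/(Kc · other reactant terms) = 3.3856 / (9.56 · 2.49) = 0.14223
[H₂] = (0.14223)^(1/3) = 0.5220 M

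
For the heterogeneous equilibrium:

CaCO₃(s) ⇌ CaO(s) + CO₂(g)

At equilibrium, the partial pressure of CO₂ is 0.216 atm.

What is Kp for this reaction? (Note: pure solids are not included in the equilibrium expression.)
K_p = 0.216

Solids (CaCO₃, CaO) have activity 1 and are excluded.
Kp = P(CO₂) = 0.216.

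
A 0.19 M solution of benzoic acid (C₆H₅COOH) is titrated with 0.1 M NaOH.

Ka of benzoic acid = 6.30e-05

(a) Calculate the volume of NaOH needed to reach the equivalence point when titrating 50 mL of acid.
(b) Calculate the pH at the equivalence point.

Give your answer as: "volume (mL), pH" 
V = 95.0 mL, pH = 8.51

(a) At equivalence: moles acid = moles base.
moles acid = 0.19 × 0.05 = 0.0095 mol; V_NaOH = 0.0095/0.1 = 0.095 L = 95.0 mL.
(b) At equivalence, all acid → conjugate base A⁻ at [A⁻] = 0.0095/0.145 = 0.06552 M.
Kb = Kw/Ka = 1.0e-14/6.30e-05 = 1.587e-10; [OH⁻] = √(Kb·[A⁻]) = 3.225e-06; pOH = 5.49; pH = 14 − pOH = 8.51.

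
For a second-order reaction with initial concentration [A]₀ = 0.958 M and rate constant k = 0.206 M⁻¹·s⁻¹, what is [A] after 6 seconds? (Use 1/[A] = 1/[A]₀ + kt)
0.4386 M

1/[A] = 1/[A]₀ + k·t = 1/0.958 + (0.206)·(6) = 1.0438 + 1.2360 = 2.2798
[A] = 1/2.2798 = 0.4386 M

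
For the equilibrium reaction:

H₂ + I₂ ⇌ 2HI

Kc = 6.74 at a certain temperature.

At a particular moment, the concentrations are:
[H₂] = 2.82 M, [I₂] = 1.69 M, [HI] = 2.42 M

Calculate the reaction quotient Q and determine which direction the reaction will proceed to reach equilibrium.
Q = 1.229, Q < K, reaction proceeds forward (toward products)

Q = ([HI]^2) / ([H₂] × [I₂])
  = ((2.42)^2) / ((2.82)·(1.69)) = 5.8564/4.7658 = 1.229
Since Q = 1.229 < Kc = 6.74, the reaction proceeds forward (toward products) to reach equilibrium.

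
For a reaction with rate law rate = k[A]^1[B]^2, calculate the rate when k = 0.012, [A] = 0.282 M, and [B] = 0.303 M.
0.0003107 M/s

rate = k·[A]^1·[B]^2 = 0.012·(0.282)^1·(0.303)^2 = 0.012·0.282·0.091809 = 0.0003107 M/s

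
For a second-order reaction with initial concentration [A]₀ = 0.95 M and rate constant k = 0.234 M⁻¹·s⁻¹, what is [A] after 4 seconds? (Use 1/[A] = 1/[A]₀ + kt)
0.5029 M

1/[A] = 1/[A]₀ + k·t = 1/0.95 + (0.234)·(4) = 1.0526 + 0.9360 = 1.9886
[A] = 1/1.9886 = 0.5029 M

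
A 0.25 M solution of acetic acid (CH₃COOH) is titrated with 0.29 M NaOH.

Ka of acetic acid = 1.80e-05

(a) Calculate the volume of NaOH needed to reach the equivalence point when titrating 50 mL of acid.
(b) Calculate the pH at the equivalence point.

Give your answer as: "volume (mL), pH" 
V = 43.1 mL, pH = 8.94

(a) At equivalence: moles acid = moles base.
moles acid = 0.25 × 0.05 = 0.0125 mol; V_NaOH = 0.0125/0.29 = 0.0431 L = 43.1 mL.
(b) At equivalence, all acid → conjugate base A⁻ at [A⁻] = 0.0125/0.0931 = 0.1343 M.
Kb = Kw/Ka = 1.0e-14/1.80e-05 = 5.556e-10; [OH⁻] = √(Kb·[A⁻]) = 8.636e-06; pOH = 5.06; pH = 14 − pOH = 8.94.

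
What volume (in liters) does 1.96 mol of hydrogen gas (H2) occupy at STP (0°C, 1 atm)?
At STP, 1 mol of gas occupies 22.4 L
Volume = 1.96 mol × 22.4 L/mol = 43.90 L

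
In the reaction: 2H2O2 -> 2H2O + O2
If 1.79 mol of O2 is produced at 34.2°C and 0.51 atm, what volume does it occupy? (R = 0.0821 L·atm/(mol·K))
T = 34.2°C + 273.15 = 307.35 K
V = nRT/P = (1.79 × 0.0821 × 307.35) / 0.51
V = 88.56 L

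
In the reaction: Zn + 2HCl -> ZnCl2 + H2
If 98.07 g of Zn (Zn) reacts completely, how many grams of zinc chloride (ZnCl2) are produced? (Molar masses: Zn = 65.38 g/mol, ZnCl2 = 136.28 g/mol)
Moles of Zn = 98.07 g ÷ 65.38 g/mol = 1.5 mol
Mole ratio: 1 mol ZnCl2 / 1 mol Zn
Moles of ZnCl2 = 1.5 × (1/1) = 1.5 mol
Mass of ZnCl2 = 1.5 mol × 136.28 g/mol = 204.4 g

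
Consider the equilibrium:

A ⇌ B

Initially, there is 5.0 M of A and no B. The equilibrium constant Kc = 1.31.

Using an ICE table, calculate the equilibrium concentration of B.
[B] = 2.835 M

ICE: [A] = 5.0 − x, [B] = x.
Kc = x/(5.0 − x) = 1.31 ⇒ x = 1.31·5.0/(1 + 1.31) = 6.55/2.31 = 2.835.
[B] = x = 2.835 M.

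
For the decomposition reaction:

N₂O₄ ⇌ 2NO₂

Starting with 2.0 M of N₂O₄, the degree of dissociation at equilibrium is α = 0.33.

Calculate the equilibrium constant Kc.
K_c = 1.3003

x = α·[A]₀ = 0.33 × 2.0 = 0.66 M dissociated.
At eq: [N₂O₄] = 2.0 − 0.66 = 1.34 M; [NO₂] = 2x = 1.32 M.
Kc = [NO₂]²/[N₂O₄] = (1.32)²/1.34 = 1.3.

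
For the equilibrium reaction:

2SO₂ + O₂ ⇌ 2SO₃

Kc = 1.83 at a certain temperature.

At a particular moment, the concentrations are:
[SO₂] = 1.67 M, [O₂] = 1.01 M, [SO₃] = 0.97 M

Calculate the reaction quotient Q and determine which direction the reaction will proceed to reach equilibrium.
Q = 0.334, Q < K, reaction proceeds forward (toward products)

Q = ([SO₃]^2) / ([SO₂]^2 × [O₂])
  = ((0.97)^2) / ((1.67)^2·(1.01)) = 0.9409/2.8168 = 0.334
Since Q = 0.334 < Kc = 1.83, the reaction proceeds forward (toward products) to reach equilibrium.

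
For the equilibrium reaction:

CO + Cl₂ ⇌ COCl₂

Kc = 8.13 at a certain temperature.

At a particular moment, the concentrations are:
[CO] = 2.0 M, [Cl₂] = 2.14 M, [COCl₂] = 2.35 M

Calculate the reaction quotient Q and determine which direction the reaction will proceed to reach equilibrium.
Q = 0.549, Q < K, reaction proceeds forward (toward products)

Q = ([COCl₂]) / ([CO] × [Cl₂])
  = ((2.35)) / ((2.0)·(2.14)) = 2.35/4.28 = 0.5491
Since Q = 0.5491 < Kc = 8.13, the reaction proceeds forward (toward products) to reach equilibrium.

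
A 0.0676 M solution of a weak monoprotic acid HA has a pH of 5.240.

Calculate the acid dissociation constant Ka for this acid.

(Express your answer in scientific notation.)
K_a = 4.90e-10

[H⁺] = 10^(−pH) = 10^(−5.240) = 5.754e-06 M. For HA ⇌ H⁺ + A⁻, Ka = x²/(C − x) = (5.754e-06)²/(0.0676 − 5.754e-06) = 4.90e-10.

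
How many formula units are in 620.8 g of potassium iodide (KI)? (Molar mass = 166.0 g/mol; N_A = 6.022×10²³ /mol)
Moles = 620.8 g ÷ 166.0 g/mol = 3.73976 mol
Formula units = 3.73976 mol × 6.022×10²³ /mol = 2.252e+24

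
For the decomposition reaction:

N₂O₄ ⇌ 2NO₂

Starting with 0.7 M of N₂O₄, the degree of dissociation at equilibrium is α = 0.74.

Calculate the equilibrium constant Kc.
K_c = 5.8972

x = α·[A]₀ = 0.74 × 0.7 = 0.518 M dissociated.
At eq: [N₂O₄] = 0.7 − 0.518 = 0.182 M; [NO₂] = 2x = 1.036 M.
Kc = [NO₂]²/[N₂O₄] = (1.036)²/0.182 = 5.897.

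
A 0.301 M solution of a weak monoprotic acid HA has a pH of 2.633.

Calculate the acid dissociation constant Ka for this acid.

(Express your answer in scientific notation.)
K_a = 1.81e-05

[H⁺] = 10^(−pH) = 10^(−2.633) = 2.328e-03 M. For HA ⇌ H⁺ + A⁻, Ka = x²/(C − x) = (2.328e-03)²/(0.301 − 2.328e-03) = 1.81e-05.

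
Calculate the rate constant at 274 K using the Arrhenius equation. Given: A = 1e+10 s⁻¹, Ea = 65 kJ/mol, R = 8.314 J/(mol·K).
4.06e-03 s⁻¹

k = A·exp(-Ea/(R·T)) = 1e+10·exp(-65000/(8.314·274)) = 1e+10·exp(-28.5334) = 1e+10·4.0562e-13 = 4.06e-03 s⁻¹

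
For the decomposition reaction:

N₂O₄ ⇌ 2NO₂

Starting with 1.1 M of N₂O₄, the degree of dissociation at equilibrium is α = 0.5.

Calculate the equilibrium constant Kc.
K_c = 2.2000

x = α·[A]₀ = 0.5 × 1.1 = 0.55 M dissociated.
At eq: [N₂O₄] = 1.1 − 0.55 = 0.55 M; [NO₂] = 2x = 1.1 M.
Kc = [NO₂]²/[N₂O₄] = (1.1)²/0.55 = 2.2.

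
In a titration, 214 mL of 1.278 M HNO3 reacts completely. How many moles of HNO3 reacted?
Moles = Molarity × Volume (L)
Moles = 1.278 M × 0.214 L = 0.2735 mol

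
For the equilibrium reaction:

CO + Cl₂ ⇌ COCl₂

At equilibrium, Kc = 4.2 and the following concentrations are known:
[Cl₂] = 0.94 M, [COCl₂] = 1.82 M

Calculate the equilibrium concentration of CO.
[CO] = 0.4610 M

Kc = ([COCl₂]) / ([CO] × [Cl₂]) = 4.2
[CO]^1 = (product terms)/(Kc · other reactant terms) = 1.82 / (4.2 · 0.94) = 0.46099
[CO] = 0.4610 M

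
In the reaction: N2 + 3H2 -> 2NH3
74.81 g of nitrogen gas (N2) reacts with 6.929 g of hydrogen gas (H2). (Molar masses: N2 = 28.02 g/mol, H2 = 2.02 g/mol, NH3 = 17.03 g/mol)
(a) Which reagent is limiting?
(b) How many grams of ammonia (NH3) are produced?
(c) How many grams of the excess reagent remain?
(a) H2, (b) 38.94 g, (c) 42.77 g

Moles of N2 = 74.81 g ÷ 28.02 g/mol = 2.66988 mol
Moles of H2 = 6.929 g ÷ 2.02 g/mol = 3.4302 mol
Moles ÷ coefficient: N2: 2.66988/1 = 2.67, H2: 3.4302/3 = 1.143
(a) H2 has the smaller value, so H2 is the limiting reagent.
(b) Moles of NH3 = 3.4302 mol H2 × (2/3) = 2.2868 mol; mass = 2.2868 mol × 17.03 g/mol = 38.94 g
(c) N2 consumed = 3.4302 × (1/3) = 1.1434 mol; remaining = 2.66988 − 1.1434 = 1.52648 mol; mass = 1.52648 mol × 28.02 g/mol = 42.77 g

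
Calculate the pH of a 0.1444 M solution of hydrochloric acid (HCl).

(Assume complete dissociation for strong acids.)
pH = 0.84

[H⁺] = 0.1444 M for strong acid. pH = -log[H⁺] = -log(0.1444)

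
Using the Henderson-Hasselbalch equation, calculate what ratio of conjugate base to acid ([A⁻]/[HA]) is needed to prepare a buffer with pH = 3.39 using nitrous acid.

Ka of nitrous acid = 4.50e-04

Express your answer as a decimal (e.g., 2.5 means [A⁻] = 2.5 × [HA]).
[A⁻]/[HA] = 1.105

pKa = −log(4.50e-04) = 3.3468. pH = pKa + log([A⁻]/[HA]). 3.39 = 3.3468 + log(ratio). log(ratio) = 3.39 − 3.3468 = 0.0432. ratio = 10^(0.0432) = 1.105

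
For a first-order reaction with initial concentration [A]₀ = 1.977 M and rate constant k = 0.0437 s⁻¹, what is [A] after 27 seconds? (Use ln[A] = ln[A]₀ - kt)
0.6076 M

ln[A] = ln[A]₀ - k·t = ln(1.977) - (0.0437)·(27) = 0.6816 - 1.1799 = -0.4983
[A] = e^(-0.4983) = 0.6076 M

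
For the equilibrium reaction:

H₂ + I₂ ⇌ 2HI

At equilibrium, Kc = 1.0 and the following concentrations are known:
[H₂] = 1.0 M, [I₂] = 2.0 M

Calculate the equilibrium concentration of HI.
[HI] = 1.4142 M

Kc = ([HI]^2) / ([H₂] × [I₂]) = 1.0
[HI]^2 = Kc · (reactant terms)/(other product terms) = 1.0 · 2 / 1 = 2
[HI] = (2)^(1/2) = 1.4142 M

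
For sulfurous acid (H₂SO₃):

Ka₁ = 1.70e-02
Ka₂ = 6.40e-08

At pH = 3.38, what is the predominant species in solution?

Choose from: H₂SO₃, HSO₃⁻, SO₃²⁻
HSO₃⁻

pKa1 = 1.77, pKa2 = 7.19. Each pKa is the crossover between adjacent species; pH = 3.38 lies in the region where HSO₃⁻ predominates.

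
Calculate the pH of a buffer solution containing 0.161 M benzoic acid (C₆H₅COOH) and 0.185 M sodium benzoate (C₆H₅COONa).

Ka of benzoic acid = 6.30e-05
pH = 4.26

pKa = -log(6.30e-05) = 4.20. pH = pKa + log([A⁻]/[HA]) = 4.20 + log(0.185/0.161)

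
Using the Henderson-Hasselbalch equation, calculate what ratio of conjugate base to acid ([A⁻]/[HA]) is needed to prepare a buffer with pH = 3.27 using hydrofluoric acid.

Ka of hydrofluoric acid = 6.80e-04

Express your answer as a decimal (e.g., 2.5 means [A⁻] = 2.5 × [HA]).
[A⁻]/[HA] = 1.266

pKa = −log(6.80e-04) = 3.1675. pH = pKa + log([A⁻]/[HA]). 3.27 = 3.1675 + log(ratio). log(ratio) = 3.27 − 3.1675 = 0.1025. ratio = 10^(0.1025) = 1.266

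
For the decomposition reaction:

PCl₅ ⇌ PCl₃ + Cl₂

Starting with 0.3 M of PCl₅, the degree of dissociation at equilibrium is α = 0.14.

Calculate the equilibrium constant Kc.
K_c = 0.0068

x = α·[A]₀ = 0.14 × 0.3 = 0.042 M dissociated.
At eq: [PCl₅] = 0.3 − 0.042 = 0.258 M; [PCl₃] = [Cl₂] = x = 0.042 M.
Kc = [PCl₃][Cl₂]/[PCl₅] = (0.042)²/0.258 = 0.006837.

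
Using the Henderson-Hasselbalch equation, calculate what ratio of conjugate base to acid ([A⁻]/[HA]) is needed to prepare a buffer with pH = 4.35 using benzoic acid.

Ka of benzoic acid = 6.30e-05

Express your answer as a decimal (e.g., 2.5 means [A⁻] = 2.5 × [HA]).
[A⁻]/[HA] = 1.410

pKa = −log(6.30e-05) = 4.2007. pH = pKa + log([A⁻]/[HA]). 4.35 = 4.2007 + log(ratio). log(ratio) = 4.35 − 4.2007 = 0.1493. ratio = 10^(0.1493) = 1.410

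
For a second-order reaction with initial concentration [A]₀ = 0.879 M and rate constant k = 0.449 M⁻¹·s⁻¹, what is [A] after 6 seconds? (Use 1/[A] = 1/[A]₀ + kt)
0.2610 M

1/[A] = 1/[A]₀ + k·t = 1/0.879 + (0.449)·(6) = 1.1377 + 2.6940 = 3.8317
[A] = 1/3.8317 = 0.2610 M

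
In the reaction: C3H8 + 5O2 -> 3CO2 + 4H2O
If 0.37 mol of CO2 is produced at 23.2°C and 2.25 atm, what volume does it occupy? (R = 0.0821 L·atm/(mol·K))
T = 23.2°C + 273.15 = 296.35 K
V = nRT/P = (0.37 × 0.0821 × 296.35) / 2.25
V = 4.00 L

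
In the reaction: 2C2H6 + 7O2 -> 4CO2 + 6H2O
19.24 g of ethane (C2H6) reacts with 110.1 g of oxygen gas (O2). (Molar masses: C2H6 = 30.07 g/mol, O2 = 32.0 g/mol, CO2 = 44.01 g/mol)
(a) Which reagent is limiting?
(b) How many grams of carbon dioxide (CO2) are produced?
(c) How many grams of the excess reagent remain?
(a) C2H6, (b) 56.32 g, (c) 38.44 g

Moles of C2H6 = 19.24 g ÷ 30.07 g/mol = 0.63984 mol
Moles of O2 = 110.1 g ÷ 32.0 g/mol = 3.44062 mol
Moles ÷ coefficient: C2H6: 0.63984/2 = 0.3199, O2: 3.44062/7 = 0.4915
(a) C2H6 has the smaller value, so C2H6 is the limiting reagent.
(b) Moles of CO2 = 0.63984 mol C2H6 × (4/2) = 1.27968 mol; mass = 1.27968 mol × 44.01 g/mol = 56.32 g
(c) O2 consumed = 0.63984 × (7/2) = 2.23944 mol; remaining = 3.44062 − 2.23944 = 1.20118 mol; mass = 1.20118 mol × 32.0 g/mol = 38.44 g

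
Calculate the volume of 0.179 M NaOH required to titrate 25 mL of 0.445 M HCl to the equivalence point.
V_{base} = 62.2 mL

At equivalence: moles acid = moles base.
moles HCl = 0.445 M × 0.025 L = 0.011125 mol
V_NaOH = 0.011125 mol ÷ 0.179 M = 0.06215 L = 62.2 mL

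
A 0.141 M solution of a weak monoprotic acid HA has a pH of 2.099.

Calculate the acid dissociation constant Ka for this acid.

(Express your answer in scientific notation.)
K_a = 4.76e-04

[H⁺] = 10^(−pH) = 10^(−2.099) = 7.962e-03 M. For HA ⇌ H⁺ + A⁻, Ka = x²/(C − x) = (7.962e-03)²/(0.141 − 7.962e-03) = 4.76e-04.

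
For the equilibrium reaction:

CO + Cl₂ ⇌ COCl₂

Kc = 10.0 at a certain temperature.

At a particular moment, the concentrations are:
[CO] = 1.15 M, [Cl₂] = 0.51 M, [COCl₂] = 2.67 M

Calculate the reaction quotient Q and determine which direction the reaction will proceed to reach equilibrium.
Q = 4.552, Q < K, reaction proceeds forward (toward products)

Q = ([COCl₂]) / ([CO] × [Cl₂])
  = ((2.67)) / ((1.15)·(0.51)) = 2.67/0.5865 = 4.552
Since Q = 4.552 < Kc = 10.0, the reaction proceeds forward (toward products) to reach equilibrium.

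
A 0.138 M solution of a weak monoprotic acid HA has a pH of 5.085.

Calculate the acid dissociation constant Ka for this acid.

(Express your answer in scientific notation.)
K_a = 4.90e-10

[H⁺] = 10^(−pH) = 10^(−5.085) = 8.222e-06 M. For HA ⇌ H⁺ + A⁻, Ka = x²/(C − x) = (8.222e-06)²/(0.138 − 8.222e-06) = 4.90e-10.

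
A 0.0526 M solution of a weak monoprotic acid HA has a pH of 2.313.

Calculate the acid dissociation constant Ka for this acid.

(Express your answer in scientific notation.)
K_a = 4.96e-04

[H⁺] = 10^(−pH) = 10^(−2.313) = 4.864e-03 M. For HA ⇌ H⁺ + A⁻, Ka = x²/(C − x) = (4.864e-03)²/(0.0526 − 4.864e-03) = 4.96e-04.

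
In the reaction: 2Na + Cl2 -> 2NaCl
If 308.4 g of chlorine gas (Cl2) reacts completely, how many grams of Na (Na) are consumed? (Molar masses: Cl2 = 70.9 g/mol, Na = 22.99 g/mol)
Moles of Cl2 = 308.4 g ÷ 70.9 g/mol = 4.34979 mol
Mole ratio: 2 mol Na / 1 mol Cl2
Moles of Na = 4.34979 × (2/1) = 8.69958 mol
Mass of Na = 8.69958 mol × 22.99 g/mol = 200 g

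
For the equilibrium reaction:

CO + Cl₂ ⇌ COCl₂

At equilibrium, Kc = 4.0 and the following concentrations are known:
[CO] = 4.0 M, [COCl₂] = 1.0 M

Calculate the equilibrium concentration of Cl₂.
[Cl₂] = 0.0625 M

Kc = ([COCl₂]) / ([CO] × [Cl₂]) = 4.0
[Cl₂]^1 = (product terms)/(Kc · other reactant terms) = 1 / (4.0 · 4) = 0.0625
[Cl₂] = 0.0625 M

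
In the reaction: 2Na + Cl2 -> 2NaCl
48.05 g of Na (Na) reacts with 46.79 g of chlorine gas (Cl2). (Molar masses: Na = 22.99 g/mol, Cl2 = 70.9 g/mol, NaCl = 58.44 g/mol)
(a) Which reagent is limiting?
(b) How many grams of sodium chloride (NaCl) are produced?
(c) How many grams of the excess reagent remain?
(a) Cl2, (b) 77.13 g, (c) 17.71 g

Moles of Na = 48.05 g ÷ 22.99 g/mol = 2.09004 mol
Moles of Cl2 = 46.79 g ÷ 70.9 g/mol = 0.659944 mol
Moles ÷ coefficient: Na: 2.09004/2 = 1.045, Cl2: 0.659944/1 = 0.6599
(a) Cl2 has the smaller value, so Cl2 is the limiting reagent.
(b) Moles of NaCl = 0.659944 mol Cl2 × (2/1) = 1.31989 mol; mass = 1.31989 mol × 58.44 g/mol = 77.13 g
(c) Na consumed = 0.659944 × (2/1) = 1.31989 mol; remaining = 2.09004 − 1.31989 = 0.770152 mol; mass = 0.770152 mol × 22.99 g/mol = 17.71 g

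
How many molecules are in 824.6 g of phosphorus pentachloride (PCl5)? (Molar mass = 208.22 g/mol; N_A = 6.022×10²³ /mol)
Moles = 824.6 g ÷ 208.22 g/mol = 3.96023 mol
Molecules = 3.96023 mol × 6.022×10²³ /mol = 2.385e+24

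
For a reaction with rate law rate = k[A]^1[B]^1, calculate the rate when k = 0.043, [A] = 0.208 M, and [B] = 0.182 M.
0.001628 M/s

rate = k·[A]^1·[B]^1 = 0.043·(0.208)^1·(0.182)^1 = 0.043·0.208·0.182 = 0.001628 M/s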